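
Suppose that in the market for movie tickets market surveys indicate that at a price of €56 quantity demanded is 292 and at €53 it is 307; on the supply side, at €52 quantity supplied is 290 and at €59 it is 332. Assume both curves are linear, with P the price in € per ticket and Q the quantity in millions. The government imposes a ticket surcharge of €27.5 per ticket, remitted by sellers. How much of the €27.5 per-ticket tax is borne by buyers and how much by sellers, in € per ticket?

Buyers bear €15 per ticket; sellers bear €12.5 per ticket.

Demand slope: (307 − 292)/(53 − 56) = -5, so Qd = 572 − 5P.
Supply slope: (332 − 290)/(59 − 52) = 6, so Qs = 6P − 22.
Before the tax: set 572 − 5P = 6P − 22 → P* = €54, Q* = 302.
With the tax collected from sellers, supply shifts: Qs = 6(P − 27.5) − 22.
Solving gives Q = 227 with buyers paying €69 and sellers receiving €41.5 (the €27.5 wedge).
Burden on buyers: €15; on sellers: €12.5. (They sum to €27.5.)
The less price-elastic side of the market bears the larger share of a per-unit tax.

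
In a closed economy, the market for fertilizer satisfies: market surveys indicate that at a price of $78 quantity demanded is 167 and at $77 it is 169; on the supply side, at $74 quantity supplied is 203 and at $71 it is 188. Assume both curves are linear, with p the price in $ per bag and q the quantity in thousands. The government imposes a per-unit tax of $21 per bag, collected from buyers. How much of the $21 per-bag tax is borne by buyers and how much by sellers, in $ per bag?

Buyers bear $15 per bag; sellers bear $6 per bag.

Demand slope: (169 − 167)/(77 − 78) = -2, so qd = 323 − 2p.
Supply slope: (188 − 203)/(71 − 74) = 5, so qs = 5p − 167.
Before the tax: set 323 − 2p = 5p − 167 → p* = $70, q* = 183.
With the tax collected from buyers, demand (in seller-price terms) shifts: qd = 323 − 2(p + 21).
Solving gives q = 153 with buyers paying $85 and sellers receiving $64 (the $21 wedge).
Burden on buyers: $15; on sellers: $6. (They sum to $21.)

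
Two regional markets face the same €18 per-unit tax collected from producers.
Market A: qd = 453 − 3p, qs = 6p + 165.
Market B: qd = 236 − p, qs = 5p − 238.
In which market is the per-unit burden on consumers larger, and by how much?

Market B, by €3.

Market A: pre-tax p* = €32, q* = 357; post-tax q = 321; per-unit burden on consumers = €12.
Market B: pre-tax p* = €79, q* = 157; post-tax q = 142; per-unit burden on consumers = €15.
Difference: €12 vs €15 → market B is larger by €3.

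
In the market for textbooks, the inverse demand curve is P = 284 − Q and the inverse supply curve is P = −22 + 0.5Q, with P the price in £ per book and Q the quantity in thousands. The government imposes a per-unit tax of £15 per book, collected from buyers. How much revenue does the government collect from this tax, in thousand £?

Tax revenue = £2910 thousand.

Inverting to Q(P) form: Qd = 284 − P; Qs = 2P + 44.
Before the tax: set 284 − P = 2P + 44 → P* = £80, Q* = 204.
With the tax collected from buyers, demand (in seller-price terms) shifts: Qd = 284 − (P + 15).
New equilibrium: buyers pay £90, sellers receive £75, Q = 194. (Wedge: Pb − Ps = 15.)
Revenue = t · Q = 15 · 194 = £2910.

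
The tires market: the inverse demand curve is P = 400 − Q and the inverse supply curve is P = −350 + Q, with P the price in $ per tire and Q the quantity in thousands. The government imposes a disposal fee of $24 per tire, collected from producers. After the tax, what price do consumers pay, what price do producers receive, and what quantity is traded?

Consumers pay $37; producers receive $13; quantity = 363.

Rewrite in direct form: Qd = 400 − P and Qs = P + 350.
Without the tax, 400 − P = P + 350 gives 2P = 50, so P* = $25 and Q* = 375.
With the tax collected from producers, supply shifts: Qs = (P − 24) + 350.
Solving gives Q = 363 with consumers paying $37 and producers receiving $13 (the $24 wedge).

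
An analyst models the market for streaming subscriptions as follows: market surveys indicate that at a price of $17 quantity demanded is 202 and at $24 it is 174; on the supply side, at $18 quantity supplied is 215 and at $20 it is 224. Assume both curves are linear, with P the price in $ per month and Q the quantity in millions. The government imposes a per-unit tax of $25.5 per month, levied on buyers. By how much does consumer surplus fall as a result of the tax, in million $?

Consumer surplus falls by $2416.5 million.

Demand slope: (174 − 202)/(24 − 17) = -4, so Qd = 270 − 4P.
Supply slope: (224 − 215)/(20 − 18) = 4.5, so Qs = 4.5P + 134.
Before the tax: set 270 − 4P = 4.5P + 134 → P* = $16, Q* = 206.
With the tax collected from buyers, demand (in seller-price terms) shifts: Qd = 270 − 4(P + 25.5).
Solving gives Q = 152 with buyers paying $29.5 and producers receiving $4 (the $25.5 wedge).
ΔCS is the trapezoid between Q = 152 and Q = 206 of height $13.5: ½ · (206 + 152) · 13.5 = $2416.5.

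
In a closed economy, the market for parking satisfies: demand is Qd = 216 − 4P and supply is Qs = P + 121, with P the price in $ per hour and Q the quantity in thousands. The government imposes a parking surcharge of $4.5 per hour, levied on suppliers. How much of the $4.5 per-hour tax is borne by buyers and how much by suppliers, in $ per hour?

Before the tax: set 216 − 4P = P + 121 → P* = $19, Q* = 140.
With the tax collected from suppliers, supply shifts: Qs = (P − 4.5) + 121.
New equilibrium: buyers pay $19.9, suppliers receive $15.4, Q = 136.4. (Wedge: Pb − Ps = 4.5.)
Burden on buyers: $0.9; on suppliers: $3.6. (They sum to $4.5.)
The less price-elastic side of the market bears the larger share of a per-unit tax.

Buyers bear $0.9 per hour; suppliers bear $3.6 per hour.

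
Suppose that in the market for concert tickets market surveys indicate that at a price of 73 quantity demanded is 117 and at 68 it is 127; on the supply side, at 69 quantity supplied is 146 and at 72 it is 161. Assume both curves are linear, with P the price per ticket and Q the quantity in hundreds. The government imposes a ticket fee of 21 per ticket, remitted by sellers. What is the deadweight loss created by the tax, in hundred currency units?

Demand slope: (127 − 117)/(68 − 73) = -2, so Qd = 263 − 2P.
Supply slope: (161 − 146)/(72 − 69) = 5, so Qs = 5P − 199.
Without the tax, 263 − 2P = 5P − 199 gives 7P = 462, so P* = 66 and Q* = 131.
With the tax collected from sellers, supply shifts: Qs = 5(P − 21) − 199.
New equilibrium: buyers pay 81, sellers receive 60, Q = 101. (Wedge: Pb − Ps = 21.)
Quantity falls by |ΔQ| = |131 − 101| = 30.
DWL = ½ · t · |ΔQ| = ½ · 21 · 30 = 315.

Deadweight loss = 315 hundred.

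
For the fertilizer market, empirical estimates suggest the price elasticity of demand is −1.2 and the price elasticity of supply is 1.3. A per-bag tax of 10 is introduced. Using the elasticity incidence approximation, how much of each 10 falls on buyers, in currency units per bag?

Buyers bear ≈ 5.2 per bag.

Incidence ratio: buyers' share ≈ εs / (εs + |εd|) = 1.3 / (1.3 + 1.2) = 0.52.
So buyers bear ≈ 0.52 × 10 = 5.2; sellers bear 4.8.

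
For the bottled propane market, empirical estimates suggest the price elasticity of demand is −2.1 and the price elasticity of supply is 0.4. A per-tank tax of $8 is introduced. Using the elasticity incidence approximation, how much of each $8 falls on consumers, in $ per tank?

Consumers bear ≈ $1.28 per tank.

Incidence ratio: consumers' share ≈ εs / (εs + |εd|) = 0.4 / (0.4 + 2.1) = 0.16.
So consumers bear ≈ 0.16 × $8 = $1.28; producers bear $6.72.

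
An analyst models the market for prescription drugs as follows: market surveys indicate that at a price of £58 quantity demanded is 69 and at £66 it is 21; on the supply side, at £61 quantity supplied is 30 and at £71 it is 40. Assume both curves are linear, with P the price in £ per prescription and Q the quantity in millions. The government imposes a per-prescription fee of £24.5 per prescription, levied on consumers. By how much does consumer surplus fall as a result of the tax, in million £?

Demand slope: (21 − 69)/(66 − 58) = -6, so Qd = 417 − 6P.
Supply slope: (40 − 30)/(71 − 61) = 1, so Qs = P − 31.
Without the tax, 417 − 6P = P − 31 gives 7P = 448, so P* = £64 and Q* = 33.
With the tax collected from consumers, demand (in seller-price terms) shifts: Qd = 417 − 6(P + 24.5).
New equilibrium: consumers pay £67.5, sellers receive £43, Q = 12. (Wedge: Pb − Ps = 24.5.)
ΔCS is the trapezoid between Q = 12 and Q = 33 of height £3.5: ½ · (33 + 12) · 3.5 = £78.75.

Consumer surplus falls by £78.75 million.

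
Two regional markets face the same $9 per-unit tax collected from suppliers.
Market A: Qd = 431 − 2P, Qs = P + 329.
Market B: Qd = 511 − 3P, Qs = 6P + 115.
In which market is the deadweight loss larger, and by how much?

Market A: pre-tax P* = $34, Q* = 363; post-tax Q = 357; deadweight loss = $27.
Market B: pre-tax P* = $44, Q* = 379; post-tax Q = 361; deadweight loss = $81.
Difference: $27 vs $81 → market B is larger by $54.

Market B, by $54.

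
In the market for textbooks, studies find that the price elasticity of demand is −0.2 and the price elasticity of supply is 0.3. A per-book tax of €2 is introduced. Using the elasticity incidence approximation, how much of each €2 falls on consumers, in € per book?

Consumers bear ≈ €1.2 per book.

Incidence ratio: consumers' share ≈ εs / (εs + |εd|) = 0.3 / (0.3 + 0.2) = 0.6.
So consumers bear ≈ 0.6 × €2 = €1.2; sellers bear €0.8.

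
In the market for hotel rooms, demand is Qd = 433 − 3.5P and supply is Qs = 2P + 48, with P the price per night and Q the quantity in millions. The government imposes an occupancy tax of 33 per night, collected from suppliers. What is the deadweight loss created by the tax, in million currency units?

Before the tax: set 433 − 3.5P = 2P + 48 → P* = 70, Q* = 188.
With the tax collected from suppliers, supply shifts: Qs = 2(P − 33) + 48.
Solving gives Q = 146 with consumers paying 82 and suppliers receiving 49 (the 33 wedge).
Quantity falls by |ΔQ| = |188 − 146| = 42.
DWL = ½ · t · |ΔQ| = ½ · 33 · 42 = 693.

Deadweight loss = 693 million.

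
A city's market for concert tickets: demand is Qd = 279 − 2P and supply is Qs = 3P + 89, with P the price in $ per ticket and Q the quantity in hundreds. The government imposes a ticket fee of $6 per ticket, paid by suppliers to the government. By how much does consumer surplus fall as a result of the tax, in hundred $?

Consumer surplus falls by $717.84 hundred.

Before the tax: set 279 − 2P = 3P + 89 → P* = $38, Q* = 203.
With the tax collected from suppliers, supply shifts: Qs = 3(P − 6) + 89.
New equilibrium: buyers pay $41.6, suppliers receive $35.6, Q = 195.8. (Wedge: Pb − Ps = 6.)
ΔCS is the trapezoid between Q = 195.8 and Q = 203 of height $3.6: ½ · (203 + 195.8) · 3.6 = $717.84.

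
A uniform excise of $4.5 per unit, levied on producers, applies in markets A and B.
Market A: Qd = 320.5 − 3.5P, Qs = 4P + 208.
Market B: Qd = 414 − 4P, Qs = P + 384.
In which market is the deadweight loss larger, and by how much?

Market A: pre-tax P* = $15, Q* = 268; post-tax Q = 259.6; deadweight loss = $18.9.
Market B: pre-tax P* = $6, Q* = 390; post-tax Q = 386.4; deadweight loss = $8.1.
Difference: $18.9 vs $8.1 → market A is larger by $10.8.

Market A, by $10.8.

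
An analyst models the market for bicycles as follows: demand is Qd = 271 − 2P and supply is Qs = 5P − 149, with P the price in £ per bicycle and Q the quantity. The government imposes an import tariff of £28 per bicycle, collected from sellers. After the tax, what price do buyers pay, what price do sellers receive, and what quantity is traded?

Before the tax: set 271 − 2P = 5P − 149 → P* = £60, Q* = 151.
With the tax collected from sellers, supply shifts: Qs = 5(P − 28) − 149.
New equilibrium: buyers pay £80, sellers receive £52, Q = 111. (Wedge: Pb − Ps = 28.)
The less price-elastic side of the market bears the larger share of a per-unit tax.

Buyers pay £80; sellers receive £52; quantity = 111.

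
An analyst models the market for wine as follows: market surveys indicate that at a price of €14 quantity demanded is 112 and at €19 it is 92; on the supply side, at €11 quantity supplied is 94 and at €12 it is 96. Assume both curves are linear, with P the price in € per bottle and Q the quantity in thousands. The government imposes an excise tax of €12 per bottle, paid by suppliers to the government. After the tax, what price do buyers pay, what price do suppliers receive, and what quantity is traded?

Demand slope: (92 − 112)/(19 − 14) = -4, so Qd = 168 − 4P.
Supply slope: (96 − 94)/(12 − 11) = 2, so Qs = 2P + 72.
Without the tax, 168 − 4P = 2P + 72 gives 6P = 96, so P* = €16 and Q* = 104.
With the tax collected from suppliers, supply shifts: Qs = 2(P − 12) + 72.
New equilibrium: buyers pay €20, suppliers receive €8, Q = 88. (Wedge: Pb − Ps = 12.)
The less price-elastic side of the market bears the larger share of a per-unit tax.

Buyers pay €20; suppliers receive €8; quantity = 88.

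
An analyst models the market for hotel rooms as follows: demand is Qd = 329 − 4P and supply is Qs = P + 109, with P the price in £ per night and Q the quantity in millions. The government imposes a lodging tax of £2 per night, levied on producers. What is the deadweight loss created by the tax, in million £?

Deadweight loss = £1.6 million.

Before the tax: set 329 − 4P = P + 109 → P* = £44, Q* = 153.
With the tax collected from producers, supply shifts: Qs = (P − 2) + 109.
New equilibrium: buyers pay £44.4, producers receive £42.4, Q = 151.4. (Wedge: Pb − Ps = 2.)
Quantity falls by |ΔQ| = |153 − 151.4| = 1.6.
DWL = ½ · t · |ΔQ| = ½ · 2 · 1.6 = £1.6.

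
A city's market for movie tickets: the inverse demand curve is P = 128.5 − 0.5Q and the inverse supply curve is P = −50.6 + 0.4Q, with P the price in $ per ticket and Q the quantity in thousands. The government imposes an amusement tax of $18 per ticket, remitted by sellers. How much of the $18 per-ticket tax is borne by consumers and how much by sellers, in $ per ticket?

Consumers bear $10 per ticket; sellers bear $8 per ticket.

Rewrite in direct form: Qd = 257 − 2P and Qs = 2.5P + 126.5.
Before the tax: set 257 − 2P = 2.5P + 126.5 → P* = $29, Q* = 199.
With the tax collected from sellers, supply shifts: Qs = 2.5(P − 18) + 126.5.
New equilibrium: consumers pay $39, sellers receive $21, Q = 179. (Wedge: Pb − Ps = 18.)
Burden on consumers: $10; on sellers: $8. (They sum to $18.)
The less price-elastic side of the market bears the larger share of a per-unit tax.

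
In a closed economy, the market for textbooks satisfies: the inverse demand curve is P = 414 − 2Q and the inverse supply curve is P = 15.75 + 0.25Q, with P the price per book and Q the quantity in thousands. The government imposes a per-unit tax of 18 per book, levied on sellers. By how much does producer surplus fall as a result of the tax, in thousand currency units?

Producer surplus falls by 346 thousand.

Rewrite in direct form: Qd = 207 − 0.5P and Qs = 4P − 63.
Before the tax: set 207 − 0.5P = 4P − 63 → P* = 60, Q* = 177.
With the tax collected from sellers, supply shifts: Qs = 4(P − 18) − 63.
New equilibrium: buyers pay 76, sellers receive 58, Q = 169. (Wedge: Pb − Ps = 18.)
ΔPS is the trapezoid between Q = 169 and Q = 177 of height 2: ½ · (177 + 169) · 2 = 346.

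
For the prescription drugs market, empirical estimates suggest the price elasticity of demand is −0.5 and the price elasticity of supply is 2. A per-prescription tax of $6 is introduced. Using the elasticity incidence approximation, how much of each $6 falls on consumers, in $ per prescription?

Consumers bear ≈ $4.8 per prescription.

Incidence ratio: consumers' share ≈ εs / (εs + |εd|) = 2 / (2 + 0.5) = 0.8.
So consumers bear ≈ 0.8 × $6 = $4.8; producers bear $1.2.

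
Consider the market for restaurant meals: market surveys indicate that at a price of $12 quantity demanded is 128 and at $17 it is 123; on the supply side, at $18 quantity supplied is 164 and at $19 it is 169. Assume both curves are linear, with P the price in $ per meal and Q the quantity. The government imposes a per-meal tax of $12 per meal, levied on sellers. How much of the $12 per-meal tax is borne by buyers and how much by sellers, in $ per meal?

Buyers bear $10 per meal; sellers bear $2 per meal.

Demand slope: (123 − 128)/(17 − 12) = -1, so Qd = 140 − P.
Supply slope: (169 − 164)/(19 − 18) = 5, so Qs = 5P + 74.
Before the tax: set 140 − P = 5P + 74 → P* = $11, Q* = 129.
With the tax collected from sellers, supply shifts: Qs = 5(P − 12) + 74.
Solving gives Q = 119 with buyers paying $21 and sellers receiving $9 (the $12 wedge).
Burden on buyers: $10; on sellers: $2. (They sum to $12.)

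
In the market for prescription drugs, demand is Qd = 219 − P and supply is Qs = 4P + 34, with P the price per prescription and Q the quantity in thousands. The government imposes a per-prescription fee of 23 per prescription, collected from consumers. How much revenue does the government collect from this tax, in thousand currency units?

Before the tax: set 219 − P = 4P + 34 → P* = 37, Q* = 182.
With the tax collected from consumers, demand (in seller-price terms) shifts: Qd = 219 − (P + 23).
Solving gives Q = 163.6 with consumers paying 55.4 and sellers receiving 32.4 (the 23 wedge).
Revenue = t · Q = 23 · 163.6 = 3762.8.

Tax revenue = 3762.8 thousand.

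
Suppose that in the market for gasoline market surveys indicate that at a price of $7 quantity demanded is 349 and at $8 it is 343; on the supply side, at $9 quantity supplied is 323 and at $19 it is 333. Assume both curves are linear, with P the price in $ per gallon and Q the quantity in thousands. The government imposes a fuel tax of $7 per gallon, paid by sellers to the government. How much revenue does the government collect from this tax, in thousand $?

Tax revenue = $2233 thousand.

Demand slope: (343 − 349)/(8 − 7) = -6, so Qd = 391 − 6P.
Supply slope: (333 − 323)/(19 − 9) = 1, so Qs = P + 314.
Before the tax: set 391 − 6P = P + 314 → P* = $11, Q* = 325.
With the tax collected from sellers, supply shifts: Qs = (P − 7) + 314.
Solving gives Q = 319 with buyers paying $12 and sellers receiving $5 (the $7 wedge).
Revenue = t · Q = 7 · 319 = $2233.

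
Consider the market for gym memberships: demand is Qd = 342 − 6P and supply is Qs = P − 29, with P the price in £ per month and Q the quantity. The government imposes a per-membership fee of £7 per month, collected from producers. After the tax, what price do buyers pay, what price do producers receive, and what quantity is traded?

Buyers pay £54; producers receive £47; quantity = 18.

Before the tax: set 342 − 6P = P − 29 → P* = £53, Q* = 24.
With the tax collected from producers, supply shifts: Qs = (P − 7) − 29.
Solving gives Q = 18 with buyers paying £54 and producers receiving £47 (the £7 wedge).
The less price-elastic side of the market bears the larger share of a per-unit tax.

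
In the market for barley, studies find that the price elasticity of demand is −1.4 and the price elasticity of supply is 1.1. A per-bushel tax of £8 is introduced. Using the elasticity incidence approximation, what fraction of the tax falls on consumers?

Incidence ratio: consumers' share ≈ εs / (εs + |εd|) = 1.1 / (1.1 + 1.4) = 0.44.
Supply is the less elastic side, so consumers bear the smaller share.

Consumers' share ≈ 0.44.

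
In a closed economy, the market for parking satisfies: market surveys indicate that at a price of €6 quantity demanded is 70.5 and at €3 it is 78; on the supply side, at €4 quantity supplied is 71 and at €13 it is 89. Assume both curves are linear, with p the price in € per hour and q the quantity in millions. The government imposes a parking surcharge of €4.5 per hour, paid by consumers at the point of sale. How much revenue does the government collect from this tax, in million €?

Demand slope: (78 − 70.5)/(3 − 6) = -2.5, so qd = 85.5 − 2.5p.
Supply slope: (89 − 71)/(13 − 4) = 2, so qs = 2p + 63.
Without the tax, 85.5 − 2.5p = 2p + 63 gives 4.5p = 22.5, so p* = €5 and q* = 73.
With the tax collected from consumers, demand (in seller-price terms) shifts: qd = 85.5 − 2.5(p + 4.5).
New equilibrium: consumers pay €7, suppliers receive €2.5, q = 68. (Wedge: pb − ps = 4.5.)
Revenue = t · Q = 4.5 · 68 = €306.

Tax revenue = €306 million.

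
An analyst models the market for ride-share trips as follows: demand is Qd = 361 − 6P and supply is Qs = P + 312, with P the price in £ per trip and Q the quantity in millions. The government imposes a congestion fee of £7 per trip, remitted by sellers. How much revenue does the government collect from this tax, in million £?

Without the tax, 361 − 6P = P + 312 gives 7P = 49, so P* = £7 and Q* = 319.
With the tax collected from sellers, supply shifts: Qs = (P − 7) + 312.
New equilibrium: consumers pay £8, sellers receive £1, Q = 313. (Wedge: Pb − Ps = 7.)
Revenue = t · Q = 7 · 313 = £2191.

Tax revenue = £2191 million.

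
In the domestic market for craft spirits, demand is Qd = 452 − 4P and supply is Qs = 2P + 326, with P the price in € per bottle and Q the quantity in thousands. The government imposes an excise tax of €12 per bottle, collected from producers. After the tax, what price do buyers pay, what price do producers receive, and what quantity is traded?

Buyers pay €25; producers receive €13; quantity = 352.

Without the tax, 452 − 4P = 2P + 326 gives 6P = 126, so P* = €21 and Q* = 368.
With the tax collected from producers, supply shifts: Qs = 2(P − 12) + 326.
New equilibrium: buyers pay €25, producers receive €13, Q = 352. (Wedge: Pb − Ps = 12.)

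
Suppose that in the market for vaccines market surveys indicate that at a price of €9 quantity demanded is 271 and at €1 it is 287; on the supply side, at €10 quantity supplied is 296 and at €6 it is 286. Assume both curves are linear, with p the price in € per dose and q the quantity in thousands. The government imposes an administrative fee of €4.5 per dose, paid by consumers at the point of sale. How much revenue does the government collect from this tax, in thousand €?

Demand slope: (287 − 271)/(1 − 9) = -2, so qd = 289 − 2p.
Supply slope: (286 − 296)/(6 − 10) = 2.5, so qs = 2.5p + 271.
Without the tax, 289 − 2p = 2.5p + 271 gives 4.5p = 18, so p* = €4 and q* = 281.
With the tax collected from consumers, demand (in seller-price terms) shifts: qd = 289 − 2(p + 4.5).
New equilibrium: consumers pay €6.5, suppliers receive €2, q = 276. (Wedge: pb − ps = 4.5.)
Revenue = t · Q = 4.5 · 276 = €1242.

Tax revenue = €1242 thousand.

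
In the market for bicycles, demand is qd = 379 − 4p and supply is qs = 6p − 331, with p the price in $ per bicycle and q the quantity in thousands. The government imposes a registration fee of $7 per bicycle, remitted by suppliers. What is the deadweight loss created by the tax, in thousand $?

Before the tax: set 379 − 4p = 6p − 331 → p* = $71, q* = 95.
With the tax collected from suppliers, supply shifts: qs = 6(p − 7) − 331.
New equilibrium: consumers pay $75.2, suppliers receive $68.2, q = 78.2. (Wedge: pb − ps = 7.)
Quantity falls by |ΔQ| = |95 − 78.2| = 16.8.
DWL = ½ · t · |ΔQ| = ½ · 7 · 16.8 = $58.8.

Deadweight loss = $58.8 thousand.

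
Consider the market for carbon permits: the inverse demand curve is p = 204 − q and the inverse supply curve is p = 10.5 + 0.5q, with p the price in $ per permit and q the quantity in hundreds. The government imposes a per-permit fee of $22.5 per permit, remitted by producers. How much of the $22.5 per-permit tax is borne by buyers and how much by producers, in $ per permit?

Buyers bear $15 per permit; producers bear $7.5 per permit.

Rewrite in direct form: qd = 204 − p and qs = 2p − 21.
Without the tax, 204 − p = 2p − 21 gives 3p = 225, so p* = $75 and q* = 129.
With the tax collected from producers, supply shifts: qs = 2(p − 22.5) − 21.
Solving gives q = 114 with buyers paying $90 and producers receiving $67.5 (the $22.5 wedge).
Burden on buyers: $15; on producers: $7.5. (They sum to $22.5.)
The less price-elastic side of the market bears the larger share of a per-unit tax.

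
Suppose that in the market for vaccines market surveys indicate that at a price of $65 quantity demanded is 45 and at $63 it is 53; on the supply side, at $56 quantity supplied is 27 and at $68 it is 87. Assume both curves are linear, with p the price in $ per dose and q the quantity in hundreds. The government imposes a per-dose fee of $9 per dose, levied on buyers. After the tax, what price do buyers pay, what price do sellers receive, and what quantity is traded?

Buyers pay $67; sellers receive $58; quantity = 37.

Demand slope: (53 − 45)/(63 − 65) = -4, so qd = 305 − 4p.
Supply slope: (87 − 27)/(68 − 56) = 5, so qs = 5p − 253.
Without the tax, 305 − 4p = 5p − 253 gives 9p = 558, so p* = $62 and q* = 57.
With the tax collected from buyers, demand (in seller-price terms) shifts: qd = 305 − 4(p + 9).
New equilibrium: buyers pay $67, sellers receive $58, q = 37. (Wedge: pb − ps = 9.)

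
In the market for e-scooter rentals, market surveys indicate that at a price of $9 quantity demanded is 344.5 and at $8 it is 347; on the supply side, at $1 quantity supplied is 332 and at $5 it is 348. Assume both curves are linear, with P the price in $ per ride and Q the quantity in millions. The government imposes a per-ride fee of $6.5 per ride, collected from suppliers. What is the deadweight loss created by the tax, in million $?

Demand slope: (347 − 344.5)/(8 − 9) = -2.5, so Qd = 367 − 2.5P.
Supply slope: (348 − 332)/(5 − 1) = 4, so Qs = 4P + 328.
Before the tax: set 367 − 2.5P = 4P + 328 → P* = $6, Q* = 352.
With the tax collected from suppliers, supply shifts: Qs = 4(P − 6.5) + 328.
Solving gives Q = 342 with buyers paying $10 and suppliers receiving $3.5 (the $6.5 wedge).
Quantity falls by |ΔQ| = |352 − 342| = 10.
DWL = ½ · t · |ΔQ| = ½ · 6.5 · 10 = $32.5.

Deadweight loss = $32.5 million.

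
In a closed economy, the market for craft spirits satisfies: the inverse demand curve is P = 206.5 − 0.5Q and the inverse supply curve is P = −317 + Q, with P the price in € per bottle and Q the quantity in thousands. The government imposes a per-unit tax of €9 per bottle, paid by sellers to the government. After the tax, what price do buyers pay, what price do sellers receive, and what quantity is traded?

Buyers pay €35; sellers receive €26; quantity = 343.

Rewrite in direct form: Qd = 413 − 2P and Qs = P + 317.
Without the tax, 413 − 2P = P + 317 gives 3P = 96, so P* = €32 and Q* = 349.
With the tax collected from sellers, supply shifts: Qs = (P − 9) + 317.
New equilibrium: buyers pay €35, sellers receive €26, Q = 343. (Wedge: Pb − Ps = 9.)
The less price-elastic side of the market bears the larger share of a per-unit tax.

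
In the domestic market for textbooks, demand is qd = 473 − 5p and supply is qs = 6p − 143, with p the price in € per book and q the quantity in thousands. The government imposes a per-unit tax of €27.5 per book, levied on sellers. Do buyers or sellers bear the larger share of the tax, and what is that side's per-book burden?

Without the tax, 473 − 5p = 6p − 143 gives 11p = 616, so p* = €56 and q* = 193.
With the tax collected from sellers, supply shifts: qs = 6(p − 27.5) − 143.
New equilibrium: buyers pay €71, sellers receive €43.5, q = 118. (Wedge: pb − ps = 27.5.)
Per-book burden: buyers €15, sellers €12.5.
Buyers take the larger share because demand is less price-elastic here (demand slope 5 vs supply slope 6).

Buyers bear the larger share: €15 per book.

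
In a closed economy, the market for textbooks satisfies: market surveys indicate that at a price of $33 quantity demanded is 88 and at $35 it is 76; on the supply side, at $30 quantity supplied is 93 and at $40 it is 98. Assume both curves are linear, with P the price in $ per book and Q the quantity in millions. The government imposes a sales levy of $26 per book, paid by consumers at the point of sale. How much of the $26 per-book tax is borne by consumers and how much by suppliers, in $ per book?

Consumers bear $2 per book; suppliers bear $24 per book.

Demand slope: (76 − 88)/(35 − 33) = -6, so Qd = 286 − 6P.
Supply slope: (98 − 93)/(40 − 30) = 0.5, so Qs = 0.5P + 78.
Without the tax, 286 − 6P = 0.5P + 78 gives 6.5P = 208, so P* = $32 and Q* = 94.
With the tax collected from consumers, demand (in seller-price terms) shifts: Qd = 286 − 6(P + 26).
New equilibrium: consumers pay $34, suppliers receive $8, Q = 82. (Wedge: Pb − Ps = 26.)
Burden on consumers: $2; on suppliers: $24. (They sum to $26.)
The less price-elastic side of the market bears the larger share of a per-unit tax.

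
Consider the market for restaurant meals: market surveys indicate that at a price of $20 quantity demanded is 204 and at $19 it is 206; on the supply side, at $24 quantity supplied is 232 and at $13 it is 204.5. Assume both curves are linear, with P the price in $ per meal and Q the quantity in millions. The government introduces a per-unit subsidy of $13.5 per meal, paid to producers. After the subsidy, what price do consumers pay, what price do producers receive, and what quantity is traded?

Demand slope: (206 − 204)/(19 − 20) = -2, so Qd = 244 − 2P.
Supply slope: (204.5 − 232)/(13 − 24) = 2.5, so Qs = 2.5P + 172.
Before the subsidy: set 244 − 2P = 2.5P + 172 → P* = $16, Q* = 212.
With a per-unit subsidy paid to producers, each receives P + 13.5 per unit sold, so supply becomes Qs = 2.5(P + 13.5) + 172.
Solving gives Q = 227 with consumers paying $8.5 and producers receiving $22 (the $13.5 wedge).

Consumers pay $8.5; producers receive $22; quantity = 227.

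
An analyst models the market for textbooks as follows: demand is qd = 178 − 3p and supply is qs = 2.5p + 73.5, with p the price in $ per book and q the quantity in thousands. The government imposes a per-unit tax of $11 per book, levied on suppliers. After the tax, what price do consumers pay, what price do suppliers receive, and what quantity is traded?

Consumers pay $24; suppliers receive $13; quantity = 106.

Without the tax, 178 − 3p = 2.5p + 73.5 gives 5.5p = 104.5, so p* = $19 and q* = 121.
With the tax collected from suppliers, supply shifts: qs = 2.5(p − 11) + 73.5.
New equilibrium: consumers pay $24, suppliers receive $13, q = 106. (Wedge: pb − ps = 11.)
The less price-elastic side of the market bears the larger share of a per-unit tax.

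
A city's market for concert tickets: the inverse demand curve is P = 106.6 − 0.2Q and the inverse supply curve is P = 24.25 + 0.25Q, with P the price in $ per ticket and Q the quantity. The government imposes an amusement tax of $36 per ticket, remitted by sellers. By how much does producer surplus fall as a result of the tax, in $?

Producer surplus falls by $2860.

Inverting to Q(P) form: Qd = 533 − 5P; Qs = 4P − 97.
Without the tax, 533 − 5P = 4P − 97 gives 9P = 630, so P* = $70 and Q* = 183.
With the tax collected from sellers, supply shifts: Qs = 4(P − 36) − 97.
Solving gives Q = 103 with buyers paying $86 and sellers receiving $50 (the $36 wedge).
ΔPS is the trapezoid between Q = 103 and Q = 183 of height $20: ½ · (183 + 103) · 20 = $2860.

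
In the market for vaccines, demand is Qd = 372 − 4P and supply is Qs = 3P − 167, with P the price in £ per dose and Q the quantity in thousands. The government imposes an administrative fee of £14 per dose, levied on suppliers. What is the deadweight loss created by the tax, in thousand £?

Deadweight loss = £168 thousand.

Before the tax: set 372 − 4P = 3P − 167 → P* = £77, Q* = 64.
With the tax collected from suppliers, supply shifts: Qs = 3(P − 14) − 167.
Solving gives Q = 40 with consumers paying £83 and suppliers receiving £69 (the £14 wedge).
Quantity falls by |ΔQ| = |64 − 40| = 24.
DWL = ½ · t · |ΔQ| = ½ · 14 · 24 = £168.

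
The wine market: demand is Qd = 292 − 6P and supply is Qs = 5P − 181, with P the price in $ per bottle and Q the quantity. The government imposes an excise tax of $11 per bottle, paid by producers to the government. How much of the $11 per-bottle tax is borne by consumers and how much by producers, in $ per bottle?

Consumers bear $5 per bottle; producers bear $6 per bottle.

Without the tax, 292 − 6P = 5P − 181 gives 11P = 473, so P* = $43 and Q* = 34.
With the tax collected from producers, supply shifts: Qs = 5(P − 11) − 181.
Solving gives Q = 4 with consumers paying $48 and producers receiving $37 (the $11 wedge).
Burden on consumers: $5; on producers: $6. (They sum to $11.)
The less price-elastic side of the market bears the larger share of a per-unit tax.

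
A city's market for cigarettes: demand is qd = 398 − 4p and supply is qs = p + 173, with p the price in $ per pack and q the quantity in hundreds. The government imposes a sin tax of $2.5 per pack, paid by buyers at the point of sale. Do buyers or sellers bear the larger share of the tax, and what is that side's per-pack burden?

Without the tax, 398 − 4p = p + 173 gives 5p = 225, so p* = $45 and q* = 218.
With the tax collected from buyers, demand (in seller-price terms) shifts: qd = 398 − 4(p + 2.5).
Solving gives q = 216 with buyers paying $45.5 and sellers receiving $43 (the $2.5 wedge).
Per-pack burden: buyers $0.5, sellers $2.
Sellers take the larger share because supply is less price-elastic here (demand slope 4 vs supply slope 1).
The less price-elastic side of the market bears the larger share of a per-unit tax.

Sellers bear the larger share: $2 per pack.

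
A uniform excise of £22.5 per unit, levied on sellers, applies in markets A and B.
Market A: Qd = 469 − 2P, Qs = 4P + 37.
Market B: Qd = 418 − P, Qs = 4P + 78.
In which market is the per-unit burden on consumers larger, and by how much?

Market A: pre-tax P* = £72, Q* = 325; post-tax Q = 295; per-unit burden on consumers = £15.
Market B: pre-tax P* = £68, Q* = 350; post-tax Q = 332; per-unit burden on consumers = £18.
Difference: £15 vs £18 → market B is larger by £3.

Market B, by £3.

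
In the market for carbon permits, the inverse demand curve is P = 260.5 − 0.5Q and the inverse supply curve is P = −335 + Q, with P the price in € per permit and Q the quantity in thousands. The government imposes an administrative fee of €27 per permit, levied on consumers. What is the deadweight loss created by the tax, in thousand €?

Deadweight loss = €243 thousand.

Rewrite in direct form: Qd = 521 − 2P and Qs = P + 335.
Without the tax, 521 − 2P = P + 335 gives 3P = 186, so P* = €62 and Q* = 397.
With the tax collected from consumers, demand (in seller-price terms) shifts: Qd = 521 − 2(P + 27).
New equilibrium: consumers pay €71, producers receive €44, Q = 379. (Wedge: Pb − Ps = 27.)
Quantity falls by |ΔQ| = |397 − 379| = 18.
DWL = ½ · t · |ΔQ| = ½ · 27 · 18 = €243.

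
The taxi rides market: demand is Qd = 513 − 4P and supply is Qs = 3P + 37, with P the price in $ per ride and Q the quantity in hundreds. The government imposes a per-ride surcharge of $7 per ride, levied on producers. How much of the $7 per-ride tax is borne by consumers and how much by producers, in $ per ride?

Without the tax, 513 − 4P = 3P + 37 gives 7P = 476, so P* = $68 and Q* = 241.
With the tax collected from producers, supply shifts: Qs = 3(P − 7) + 37.
Solving gives Q = 229 with consumers paying $71 and producers receiving $64 (the $7 wedge).
Burden on consumers: $3; on producers: $4. (They sum to $7.)

Consumers bear $3 per ride; producers bear $4 per ride.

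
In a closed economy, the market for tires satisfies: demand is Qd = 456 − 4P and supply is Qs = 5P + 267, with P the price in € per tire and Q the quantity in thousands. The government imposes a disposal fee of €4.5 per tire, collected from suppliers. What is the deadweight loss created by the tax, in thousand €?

Before the tax: set 456 − 4P = 5P + 267 → P* = €21, Q* = 372.
With the tax collected from suppliers, supply shifts: Qs = 5(P − 4.5) + 267.
New equilibrium: buyers pay €23.5, suppliers receive €19, Q = 362. (Wedge: Pb − Ps = 4.5.)
Quantity falls by |ΔQ| = |372 − 362| = 10.
DWL = ½ · t · |ΔQ| = ½ · 4.5 · 10 = €22.5.

Deadweight loss = €22.5 thousand.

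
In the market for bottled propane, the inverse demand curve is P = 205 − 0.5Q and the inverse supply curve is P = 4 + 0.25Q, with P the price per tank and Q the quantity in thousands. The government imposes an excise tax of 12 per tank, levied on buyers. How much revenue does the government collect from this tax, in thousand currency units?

Rewrite in direct form: Qd = 410 − 2P and Qs = 4P − 16.
Without the tax, 410 − 2P = 4P − 16 gives 6P = 426, so P* = 71 and Q* = 268.
With the tax collected from buyers, demand (in seller-price terms) shifts: Qd = 410 − 2(P + 12).
Solving gives Q = 252 with buyers paying 79 and sellers receiving 67 (the 12 wedge).
Revenue = t · Q = 12 · 252 = 3024.

Tax revenue = 3024 thousand.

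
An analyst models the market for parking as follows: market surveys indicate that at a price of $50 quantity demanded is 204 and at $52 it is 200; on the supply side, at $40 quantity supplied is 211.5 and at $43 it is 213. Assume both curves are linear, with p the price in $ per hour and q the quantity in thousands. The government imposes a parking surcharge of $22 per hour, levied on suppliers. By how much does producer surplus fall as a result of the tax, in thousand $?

Demand slope: (200 − 204)/(52 − 50) = -2, so qd = 304 − 2p.
Supply slope: (213 − 211.5)/(43 − 40) = 0.5, so qs = 0.5p + 191.5.
Without the tax, 304 − 2p = 0.5p + 191.5 gives 2.5p = 112.5, so p* = $45 and q* = 214.
With the tax collected from suppliers, supply shifts: qs = 0.5(p − 22) + 191.5.
Solving gives q = 205.2 with buyers paying $49.4 and suppliers receiving $27.4 (the $22 wedge).
ΔPS is the trapezoid between Q = 205.2 and Q = 214 of height $17.6: ½ · (214 + 205.2) · 17.6 = $3688.96.

Producer surplus falls by $3688.96 thousand.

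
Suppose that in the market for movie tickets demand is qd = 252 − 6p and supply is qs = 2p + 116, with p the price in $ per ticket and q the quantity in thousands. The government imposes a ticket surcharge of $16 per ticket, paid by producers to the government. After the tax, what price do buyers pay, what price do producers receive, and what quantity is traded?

Buyers pay $21; producers receive $5; quantity = 126.

Without the tax, 252 − 6p = 2p + 116 gives 8p = 136, so p* = $17 and q* = 150.
With the tax collected from producers, supply shifts: qs = 2(p − 16) + 116.
New equilibrium: buyers pay $21, producers receive $5, q = 126. (Wedge: pb − ps = 16.)
The less price-elastic side of the market bears the larger share of a per-unit tax.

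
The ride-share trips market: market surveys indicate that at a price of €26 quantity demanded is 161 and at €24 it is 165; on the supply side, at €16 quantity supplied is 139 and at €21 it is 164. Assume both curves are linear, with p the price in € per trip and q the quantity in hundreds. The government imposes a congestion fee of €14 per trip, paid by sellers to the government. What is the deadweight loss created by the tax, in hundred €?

Deadweight loss = €140 hundred.

Demand slope: (165 − 161)/(24 − 26) = -2, so qd = 213 − 2p.
Supply slope: (164 − 139)/(21 − 16) = 5, so qs = 5p + 59.
Without the tax, 213 − 2p = 5p + 59 gives 7p = 154, so p* = €22 and q* = 169.
With the tax collected from sellers, supply shifts: qs = 5(p − 14) + 59.
Solving gives q = 149 with consumers paying €32 and sellers receiving €18 (the €14 wedge).
Quantity falls by |ΔQ| = |169 − 149| = 20.
DWL = ½ · t · |ΔQ| = ½ · 14 · 20 = €140.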